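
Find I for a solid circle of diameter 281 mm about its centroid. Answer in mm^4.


r = d / 2 = 281 / 2 = 140.5 mm
I = pi * r^4 / 4 = pi * 140.5^4 / 4
= 306051969.3 mm^4

306051969.3 mm^4


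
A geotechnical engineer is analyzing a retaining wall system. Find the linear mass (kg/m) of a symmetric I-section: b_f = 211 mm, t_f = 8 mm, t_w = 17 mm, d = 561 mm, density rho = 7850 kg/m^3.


A_flanges = 2 * 211 * 8 = 3376 mm^2
A_web = (561 - 2 * 8) * 17 = 9265 mm^2
A_total = 3376 + 9265 = 12641 mm^2 = 0.012641 m^2
Weight = rho * A = 7850 * 0.012641 = 99.2318 kg/m

99.2318 kg/m


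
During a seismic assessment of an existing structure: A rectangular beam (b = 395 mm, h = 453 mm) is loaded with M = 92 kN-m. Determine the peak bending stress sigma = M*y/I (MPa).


I = b * h^3 / 12 = 395 * 453^3 / 12 = 3059922701.25 mm^4
y = h / 2 = 453 / 2 = 226.5 mm
M = 92 kN-m = 92000000.0 N-mm
sigma = M * y / I = 92000000.0 * 226.5 / 3059922701.25
= 6.81 MPa

6.81 MPa


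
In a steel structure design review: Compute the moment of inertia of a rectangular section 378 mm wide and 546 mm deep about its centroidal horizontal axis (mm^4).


I = b * h^3 / 12
= 378 * 546^3 / 12
= 378 * 162771336 / 12
= 5127297084.0 mm^4

5127297084.0 mm^4


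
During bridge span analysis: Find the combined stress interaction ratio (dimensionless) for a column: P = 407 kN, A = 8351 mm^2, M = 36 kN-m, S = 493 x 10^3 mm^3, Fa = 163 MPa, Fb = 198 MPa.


f_a = P / A = 407000.0 / 8351 = 48.7367 MPa
f_b = M / S = 36000000.0 / 493000.0 = 73.0223 MPa
Ratio = f_a / Fa + f_b / Fb
= 48.7367 / 163 + 73.0223 / 198
= 0.6678 (dimensionless)

0.6678 (dimensionless)


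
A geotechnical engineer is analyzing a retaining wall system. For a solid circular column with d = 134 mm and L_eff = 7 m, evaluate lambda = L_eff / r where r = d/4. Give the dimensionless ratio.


Radius of gyration r = d / 4 = 134 / 4 = 33.5 mm
L_eff = 7000.0 mm
Slenderness ratio = L / r = 7000.0 / 33.5 = 208.96 (dimensionless)

208.96 (dimensionless)


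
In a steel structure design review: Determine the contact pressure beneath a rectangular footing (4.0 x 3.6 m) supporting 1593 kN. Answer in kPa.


A = 4.0 * 3.6 = 14.4 m^2
q = P / A = 1593 / 14.4
= 110.625 kPa

110.625 kPa


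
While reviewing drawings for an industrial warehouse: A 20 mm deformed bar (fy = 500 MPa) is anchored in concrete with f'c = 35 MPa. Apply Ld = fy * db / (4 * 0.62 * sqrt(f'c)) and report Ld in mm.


Ld = (fy * db) / (4 * 0.62 * sqrt(f'c))
= (500 * 20) / (4 * 0.62 * sqrt(35))
= 10000 / 14.6719
= 681.58 mm

681.58 mm


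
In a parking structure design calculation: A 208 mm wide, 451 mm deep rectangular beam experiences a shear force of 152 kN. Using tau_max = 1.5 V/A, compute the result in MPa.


A = b * h = 208 * 451 = 93808 mm^2
V = 152 kN = 152000.0 N
tau_max = 1.5 * V / A = 1.5 * 152000.0 / 93808
= 2.4305 MPa

2.4305 MPa


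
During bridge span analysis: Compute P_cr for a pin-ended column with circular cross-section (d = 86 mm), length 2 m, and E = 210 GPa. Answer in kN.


I = pi * d^4 / 64 = 2685120.03 mm^4
L = 2000.0 mm
P_cr = pi^2 * E * I / L^2
= 9.8696 * 210000.0 * 2685120.03 / 2000.0^2
= 1391306.3 N = 1391.3063 kN

1391.3063 kN


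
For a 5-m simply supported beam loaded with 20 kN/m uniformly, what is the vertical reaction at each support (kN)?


Total load = w * L = 20 * 5 = 100 kN
By symmetry, each reaction R = total / 2 = 100 / 2 = 50.0 kN

50.0 kN


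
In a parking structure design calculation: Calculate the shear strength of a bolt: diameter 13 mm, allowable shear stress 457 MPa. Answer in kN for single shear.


A = pi * d^2 / 4 = pi * 13^2 / 4 = 132.7323 mm^2
V = f_v * A / 1000 = 457 * 132.7323 / 1000
= 60.6587 kN

60.6587 kN


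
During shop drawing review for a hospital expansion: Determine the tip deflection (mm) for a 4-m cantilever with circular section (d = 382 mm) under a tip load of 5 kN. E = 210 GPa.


I = pi * d^4 / 64 = pi * 382^4 / 64 = 1045257639.46 mm^4
L = 4000.0 mm, P = 5000.0 N, E = 210000.0 MPa
delta = P * L^3 / (3 * E * I)
= 5000.0 * 4000.0^3 / (3 * 210000.0 * 1045257639.46)
= 0.4859 mm

0.4859 mm


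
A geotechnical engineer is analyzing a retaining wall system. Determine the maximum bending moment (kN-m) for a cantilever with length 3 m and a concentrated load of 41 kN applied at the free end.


For a cantilever with a point load at the free end:
M_max = P * L = 41 * 3 = 123 kN-m

123 kN-m


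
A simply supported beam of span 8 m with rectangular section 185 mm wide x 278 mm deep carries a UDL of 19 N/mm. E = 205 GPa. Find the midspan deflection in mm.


I = 185 * 278^3 / 12 = 331226343.33 mm^4
L = 8000.0 mm, w = 19 N/mm, E = 205000.0 MPa
delta = 5 * w * L^4 / (384 * E * I)
= 5 * 19 * 8000.0^4 / (384 * 205000.0 * 331226343.33)
= 14.9236 mm

14.9236 mm


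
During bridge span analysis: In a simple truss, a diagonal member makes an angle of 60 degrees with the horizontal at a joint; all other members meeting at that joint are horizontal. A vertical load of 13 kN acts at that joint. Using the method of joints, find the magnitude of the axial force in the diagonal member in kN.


At the joint, only the diagonal has a vertical component, so vertical equilibrium gives:
F * sin(60) = 13
F = 13 / sin(60)
= 13 / 0.866025
= 15.01 kN

15.01 kN


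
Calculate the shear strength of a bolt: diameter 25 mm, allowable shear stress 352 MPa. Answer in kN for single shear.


A = pi * d^2 / 4 = pi * 25^2 / 4 = 490.8739 mm^2
V = f_v * A / 1000 = 352 * 490.8739 / 1000
= 172.7876 kN

172.7876 kN


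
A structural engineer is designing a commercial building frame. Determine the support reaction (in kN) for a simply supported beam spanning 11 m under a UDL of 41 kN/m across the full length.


Total load = w * L = 41 * 11 = 451 kN
By symmetry, each reaction R = total / 2 = 451 / 2 = 225.5 kN

225.5 kN


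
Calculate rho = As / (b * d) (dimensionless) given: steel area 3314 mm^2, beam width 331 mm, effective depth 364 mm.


rho = As / (b * d)
= 3314 / (331 * 364)
= 3314 / 120484
= 0.027506 (dimensionless)

0.027506 (dimensionless)


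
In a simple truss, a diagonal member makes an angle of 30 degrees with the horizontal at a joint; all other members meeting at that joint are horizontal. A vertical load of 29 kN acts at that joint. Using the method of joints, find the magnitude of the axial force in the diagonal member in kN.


At the joint, only the diagonal has a vertical component, so vertical equilibrium gives:
F * sin(30) = 29
F = 29 / sin(30)
= 29 / 0.5
= 58.0 kN

58.0 kN


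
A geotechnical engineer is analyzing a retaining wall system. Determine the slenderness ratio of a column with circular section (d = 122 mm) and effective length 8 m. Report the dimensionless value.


Radius of gyration r = d / 4 = 122 / 4 = 30.5 mm
L_eff = 8000.0 mm
Slenderness ratio = L / r = 8000.0 / 30.5 = 262.3 (dimensionless)

262.3 (dimensionless)


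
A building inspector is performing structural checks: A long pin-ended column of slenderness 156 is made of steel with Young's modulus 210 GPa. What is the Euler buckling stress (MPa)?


sigma_cr = pi^2 * E / lambda^2
= 9.8696 * 210000.0 / 156^2
= 9.8696 * 210000.0 / 24336
= 85.1667 MPa

85.1667 MPa


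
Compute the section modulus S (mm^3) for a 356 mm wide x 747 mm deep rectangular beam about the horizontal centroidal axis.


S = b * h^2 / 6
= 356 * 747^2 / 6
= 356 * 558009 / 6
= 33108534.0 mm^3

33108534.0 mm^3


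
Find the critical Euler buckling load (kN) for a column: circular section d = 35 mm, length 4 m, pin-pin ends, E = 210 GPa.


I = pi * d^4 / 64 = 73661.76 mm^4
L = 4000.0 mm
P_cr = pi^2 * E * I / L^2
= 9.8696 * 210000.0 * 73661.76 / 4000.0^2
= 9542.04 N = 9.542 kN

9.542 kN


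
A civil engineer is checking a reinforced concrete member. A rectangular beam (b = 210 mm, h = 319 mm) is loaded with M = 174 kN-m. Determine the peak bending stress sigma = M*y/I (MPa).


I = b * h^3 / 12 = 210 * 319^3 / 12 = 568080782.5 mm^4
y = h / 2 = 319 / 2 = 159.5 mm
M = 174 kN-m = 174000000.0 N-mm
sigma = M * y / I = 174000000.0 * 159.5 / 568080782.5
= 48.85 MPa

48.85 MPa


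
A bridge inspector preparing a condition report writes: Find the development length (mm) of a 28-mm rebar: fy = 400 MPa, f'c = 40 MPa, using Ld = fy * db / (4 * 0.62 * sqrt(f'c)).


Ld = (fy * db) / (4 * 0.62 * sqrt(f'c))
= (400 * 28) / (4 * 0.62 * sqrt(40))
= 11200 / 15.6849
= 714.06 mm

714.06 mm


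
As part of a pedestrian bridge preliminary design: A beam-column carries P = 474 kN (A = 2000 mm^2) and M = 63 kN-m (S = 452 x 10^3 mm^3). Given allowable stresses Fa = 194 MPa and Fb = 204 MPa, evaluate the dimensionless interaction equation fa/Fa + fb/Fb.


f_a = P / A = 474000.0 / 2000 = 237.0 MPa
f_b = M / S = 63000000.0 / 452000.0 = 139.3805 MPa
Ratio = f_a / Fa + f_b / Fb
= 237.0 / 194 + 139.3805 / 204
= 1.9049 (dimensionless)

1.9049 (dimensionless)


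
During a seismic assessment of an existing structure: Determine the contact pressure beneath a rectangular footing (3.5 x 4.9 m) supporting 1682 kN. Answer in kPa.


A = 3.5 * 4.9 = 17.15 m^2
q = P / A = 1682 / 17.15
= 98.0758 kPa

98.0758 kPa


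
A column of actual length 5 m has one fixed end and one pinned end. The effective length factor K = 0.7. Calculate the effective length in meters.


L_eff = K * L
= 0.7 * 5
= 3.5 m

3.5 m


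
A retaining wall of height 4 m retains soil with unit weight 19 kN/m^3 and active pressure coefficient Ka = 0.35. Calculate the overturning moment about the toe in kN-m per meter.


Pa = 0.5 * Ka * gamma * H^2
= 0.5 * 0.35 * 19 * 4^2
= 53.2 kN/m
Arm = H / 3 = 4 / 3 = 1.3333 m
Mo = Pa * arm = Pa * H / 3 = 53.2 * 4 / 3 = 70.9333 kN-m/m

70.9333 kN-m/m


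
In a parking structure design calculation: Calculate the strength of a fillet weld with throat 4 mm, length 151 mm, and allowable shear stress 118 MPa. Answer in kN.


Strength = throat * length * allowable stress
= 4 * 151 * 118 N
= 71272 N
= 71.27 kN

71.27 kN


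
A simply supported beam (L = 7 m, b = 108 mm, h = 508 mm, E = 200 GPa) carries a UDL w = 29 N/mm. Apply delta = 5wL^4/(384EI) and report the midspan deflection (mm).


I = 108 * 508^3 / 12 = 1179868608.0 mm^4
L = 7000.0 mm, w = 29 N/mm, E = 200000.0 MPa
delta = 5 * w * L^4 / (384 * E * I)
= 5 * 29 * 7000.0^4 / (384 * 200000.0 * 1179868608.0)
= 3.8421 mm

3.8421 mm


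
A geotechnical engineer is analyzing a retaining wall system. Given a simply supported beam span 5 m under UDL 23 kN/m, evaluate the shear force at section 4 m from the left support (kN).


R_A = w * L / 2 = 23 * 5 / 2 = 57.5 kN
V(x) = R_A - w * x = 57.5 - 23 * 4
= -34.5 kN

-34.5 kN


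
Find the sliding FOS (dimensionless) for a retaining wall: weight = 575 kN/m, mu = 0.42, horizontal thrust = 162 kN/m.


Resisting force = mu * W = 0.42 * 575 = 241.5 kN/m
FOS = Resisting / Driving = 241.5 / 162
= 1.4907 (dimensionless)

1.4907 (dimensionless)


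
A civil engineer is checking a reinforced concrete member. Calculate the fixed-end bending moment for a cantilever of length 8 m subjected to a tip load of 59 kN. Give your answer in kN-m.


For a cantilever with a point load at the free end:
M_max = P * L = 59 * 8 = 472 kN-m

472 kN-m


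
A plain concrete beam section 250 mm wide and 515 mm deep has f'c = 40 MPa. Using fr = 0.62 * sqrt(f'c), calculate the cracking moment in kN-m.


fr = 0.62 * sqrt(40) = 0.62 * 6.3246 = 3.9212 MPa
I = 250 * 515^3 / 12 = 2845643229.17 mm^4
y_t = 257.5 mm
M_cr = fr * I / y_t = 3.9212 * 2845643229.17 / 257.5 N-mm
= 43.3336 kN-m

43.3336 kN-m


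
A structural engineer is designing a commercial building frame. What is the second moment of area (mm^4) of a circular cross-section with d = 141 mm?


r = d / 2 = 141 / 2 = 70.5 mm
I = pi * r^4 / 4 = pi * 70.5^4 / 4
= 19401993.26 mm^4

19401993.26 mm^4


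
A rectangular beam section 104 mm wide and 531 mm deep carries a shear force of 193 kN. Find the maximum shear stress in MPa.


A = b * h = 104 * 531 = 55224 mm^2
V = 193 kN = 193000.0 N
tau_max = 1.5 * V / A = 1.5 * 193000.0 / 55224
= 5.2423 MPa

5.2423 MPa


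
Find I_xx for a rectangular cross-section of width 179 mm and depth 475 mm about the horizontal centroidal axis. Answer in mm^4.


I = b * h^3 / 12
= 179 * 475^3 / 12
= 179 * 107171875 / 12
= 1598647135.42 mm^4

1598647135.42 mm^4


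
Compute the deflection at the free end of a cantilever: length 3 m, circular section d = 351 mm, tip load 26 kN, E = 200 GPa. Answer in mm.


I = pi * d^4 / 64 = pi * 351^4 / 64 = 745072208.91 mm^4
L = 3000.0 mm, P = 26000.0 N, E = 200000.0 MPa
delta = P * L^3 / (3 * E * I)
= 26000.0 * 3000.0^3 / (3 * 200000.0 * 745072208.91)
= 1.5703 mm

1.5703 mm


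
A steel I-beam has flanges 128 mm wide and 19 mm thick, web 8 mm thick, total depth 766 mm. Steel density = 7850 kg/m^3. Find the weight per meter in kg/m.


A_flanges = 2 * 128 * 19 = 4864 mm^2
A_web = (766 - 2 * 19) * 8 = 5824 mm^2
A_total = 4864 + 5824 = 10688 mm^2 = 0.010688 m^2
Weight = rho * A = 7850 * 0.010688 = 83.9008 kg/m

83.9008 kg/m


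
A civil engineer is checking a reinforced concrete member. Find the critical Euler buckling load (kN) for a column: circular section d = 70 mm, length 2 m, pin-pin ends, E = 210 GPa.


I = pi * d^4 / 64 = 1178588.12 mm^4
L = 2000.0 mm
P_cr = pi^2 * E * I / L^2
= 9.8696 * 210000.0 * 1178588.12 / 2000.0^2
= 610690.42 N = 610.6904 kN

610.6904 kN


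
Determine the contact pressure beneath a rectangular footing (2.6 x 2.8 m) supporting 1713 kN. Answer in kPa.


A = 2.6 * 2.8 = 7.28 m^2
q = P / A = 1713 / 7.28
= 235.3022 kPa

235.3022 kPa


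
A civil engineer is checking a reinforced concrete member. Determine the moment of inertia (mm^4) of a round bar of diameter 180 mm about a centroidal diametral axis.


r = d / 2 = 180 / 2 = 90.0 mm
I = pi * r^4 / 4 = pi * 90.0^4 / 4
= 51529973.5 mm^4

51529973.5 mm^4


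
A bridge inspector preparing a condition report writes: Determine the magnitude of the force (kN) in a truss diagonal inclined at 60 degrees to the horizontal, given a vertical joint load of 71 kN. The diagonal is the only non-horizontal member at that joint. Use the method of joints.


At the joint, only the diagonal has a vertical component, so vertical equilibrium gives:
F * sin(60) = 71
F = 71 / sin(60)
= 71 / 0.866025
= 81.98 kN

81.98 kN


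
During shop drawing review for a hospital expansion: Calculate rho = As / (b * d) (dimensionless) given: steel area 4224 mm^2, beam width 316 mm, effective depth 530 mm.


rho = As / (b * d)
= 4224 / (316 * 530)
= 4224 / 167480
= 0.025221 (dimensionless)

0.025221 (dimensionless)


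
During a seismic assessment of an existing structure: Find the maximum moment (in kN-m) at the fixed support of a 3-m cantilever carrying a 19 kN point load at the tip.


For a cantilever with a point load at the free end:
M_max = P * L = 19 * 3 = 57 kN-m

57 kN-m


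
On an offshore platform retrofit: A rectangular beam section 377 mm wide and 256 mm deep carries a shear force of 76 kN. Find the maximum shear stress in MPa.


A = b * h = 377 * 256 = 96512 mm^2
V = 76 kN = 76000.0 N
tau_max = 1.5 * V / A = 1.5 * 76000.0 / 96512
= 1.1812 MPa

1.1812 MPa


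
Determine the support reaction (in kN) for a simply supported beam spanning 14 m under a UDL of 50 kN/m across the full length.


Total load = w * L = 50 * 14 = 700 kN
By symmetry, each reaction R = total / 2 = 700 / 2 = 350.0 kN

350.0 kN


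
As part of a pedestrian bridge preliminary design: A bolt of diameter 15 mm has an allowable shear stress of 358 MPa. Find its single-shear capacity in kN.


A = pi * d^2 / 4 = pi * 15^2 / 4 = 176.7146 mm^2
V = f_v * A / 1000 = 358 * 176.7146 / 1000
= 63.2638 kN

63.2638 kN


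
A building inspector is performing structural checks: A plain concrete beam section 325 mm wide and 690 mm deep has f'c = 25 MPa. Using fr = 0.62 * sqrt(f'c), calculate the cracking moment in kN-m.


fr = 0.62 * sqrt(25) = 0.62 * 5.0 = 3.1 MPa
I = 325 * 690^3 / 12 = 8897118750.0 mm^4
y_t = 345.0 mm
M_cr = fr * I / y_t = 3.1 * 8897118750.0 / 345.0 N-mm
= 79.9451 kN-m

79.9451 kN-m


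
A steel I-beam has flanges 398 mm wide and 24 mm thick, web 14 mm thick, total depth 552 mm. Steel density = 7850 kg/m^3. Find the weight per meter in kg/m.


A_flanges = 2 * 398 * 24 = 19104 mm^2
A_web = (552 - 2 * 24) * 14 = 7056 mm^2
A_total = 19104 + 7056 = 26160 mm^2 = 0.026160 m^2
Weight = rho * A = 7850 * 0.026160 = 205.356 kg/m

205.356 kg/m


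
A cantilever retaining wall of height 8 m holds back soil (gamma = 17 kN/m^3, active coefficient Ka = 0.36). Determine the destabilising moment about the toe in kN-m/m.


Pa = 0.5 * Ka * gamma * H^2
= 0.5 * 0.36 * 17 * 8^2
= 195.84 kN/m
Arm = H / 3 = 8 / 3 = 2.6667 m
Mo = Pa * arm = Pa * H / 3 = 195.84 * 8 / 3 = 522.24 kN-m/m

522.24 kN-m/m


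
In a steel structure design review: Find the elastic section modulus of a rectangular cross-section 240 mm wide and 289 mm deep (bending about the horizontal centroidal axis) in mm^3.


S = b * h^2 / 6
= 240 * 289^2 / 6
= 240 * 83521 / 6
= 3340840.0 mm^3

3340840.0 mm^3


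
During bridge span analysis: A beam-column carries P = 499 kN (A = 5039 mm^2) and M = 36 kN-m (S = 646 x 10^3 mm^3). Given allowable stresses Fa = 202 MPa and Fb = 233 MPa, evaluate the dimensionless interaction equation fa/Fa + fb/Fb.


f_a = P / A = 499000.0 / 5039 = 99.0276 MPa
f_b = M / S = 36000000.0 / 646000.0 = 55.7276 MPa
Ratio = f_a / Fa + f_b / Fb
= 99.0276 / 202 + 55.7276 / 233
= 0.7294 (dimensionless)

0.7294 (dimensionless)


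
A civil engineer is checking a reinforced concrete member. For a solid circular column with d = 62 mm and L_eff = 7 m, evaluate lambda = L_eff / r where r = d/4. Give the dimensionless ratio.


Radius of gyration r = d / 4 = 62 / 4 = 15.5 mm
L_eff = 7000.0 mm
Slenderness ratio = L / r = 7000.0 / 15.5 = 451.61 (dimensionless)

451.61 (dimensionless)


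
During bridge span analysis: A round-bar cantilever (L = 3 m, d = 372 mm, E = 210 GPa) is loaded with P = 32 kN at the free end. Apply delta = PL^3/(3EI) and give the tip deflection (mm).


I = pi * d^4 / 64 = pi * 372^4 / 64 = 940029879.65 mm^4
L = 3000.0 mm, P = 32000.0 N, E = 210000.0 MPa
delta = P * L^3 / (3 * E * I)
= 32000.0 * 3000.0^3 / (3 * 210000.0 * 940029879.65)
= 1.4589 mm

1.4589 mm


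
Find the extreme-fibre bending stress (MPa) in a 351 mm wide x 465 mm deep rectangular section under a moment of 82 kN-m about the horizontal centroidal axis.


I = b * h^3 / 12 = 351 * 465^3 / 12 = 2940930281.25 mm^4
y = h / 2 = 465 / 2 = 232.5 mm
M = 82 kN-m = 82000000.0 N-mm
sigma = M * y / I = 82000000.0 * 232.5 / 2940930281.25
= 6.48 MPa

6.48 MPa


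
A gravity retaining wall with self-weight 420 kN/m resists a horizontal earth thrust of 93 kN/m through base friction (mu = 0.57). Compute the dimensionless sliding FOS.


Resisting force = mu * W = 0.57 * 420 = 239.4 kN/m
FOS = Resisting / Driving = 239.4 / 93
= 2.5742 (dimensionless)

2.5742 (dimensionless)


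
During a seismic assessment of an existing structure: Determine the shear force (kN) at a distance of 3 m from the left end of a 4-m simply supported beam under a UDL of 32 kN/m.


R_A = w * L / 2 = 32 * 4 / 2 = 64.0 kN
V(x) = R_A - w * x = 64.0 - 32 * 3
= -32.0 kN

-32.0 kN


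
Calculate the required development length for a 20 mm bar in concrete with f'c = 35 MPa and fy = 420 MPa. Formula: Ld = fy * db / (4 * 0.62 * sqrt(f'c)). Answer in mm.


Ld = (fy * db) / (4 * 0.62 * sqrt(f'c))
= (420 * 20) / (4 * 0.62 * sqrt(35))
= 8400 / 14.6719
= 572.52 mm

572.52 mm


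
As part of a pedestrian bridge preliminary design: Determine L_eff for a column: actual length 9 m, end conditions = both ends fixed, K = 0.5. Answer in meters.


L_eff = K * L
= 0.5 * 9
= 4.5 m

4.5 m


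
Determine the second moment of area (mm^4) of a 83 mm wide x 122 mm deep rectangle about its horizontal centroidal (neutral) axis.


I = b * h^3 / 12
= 83 * 122^3 / 12
= 83 * 1815848 / 12
= 12559615.33 mm^4

12559615.33 mm^4


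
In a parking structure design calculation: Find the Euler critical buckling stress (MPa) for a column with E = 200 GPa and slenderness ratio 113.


sigma_cr = pi^2 * E / lambda^2
= 9.8696 * 200000.0 / 113^2
= 9.8696 * 200000.0 / 12769
= 154.587 MPa

154.587 MPa


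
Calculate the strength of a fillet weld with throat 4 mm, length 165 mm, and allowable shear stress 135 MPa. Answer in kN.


Strength = throat * length * allowable stress
= 4 * 165 * 135 N
= 89100 N
= 89.1 kN

89.1 kN


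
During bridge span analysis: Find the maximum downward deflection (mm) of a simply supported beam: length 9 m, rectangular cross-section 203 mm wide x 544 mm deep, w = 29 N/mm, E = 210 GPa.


I = 203 * 544^3 / 12 = 2723400362.67 mm^4
L = 9000.0 mm, w = 29 N/mm, E = 210000.0 MPa
delta = 5 * w * L^4 / (384 * E * I)
= 5 * 29 * 9000.0^4 / (384 * 210000.0 * 2723400362.67)
= 4.3319 mm

4.3319 mm


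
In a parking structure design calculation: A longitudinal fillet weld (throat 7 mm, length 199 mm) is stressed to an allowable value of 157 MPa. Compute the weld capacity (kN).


Strength = throat * length * allowable stress
= 7 * 199 * 157 N
= 218701 N
= 218.7 kN

218.7 kN


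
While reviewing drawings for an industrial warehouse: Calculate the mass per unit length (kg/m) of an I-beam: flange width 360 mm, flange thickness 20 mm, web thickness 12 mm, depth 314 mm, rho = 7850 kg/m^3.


A_flanges = 2 * 360 * 20 = 14400 mm^2
A_web = (314 - 2 * 20) * 12 = 3288 mm^2
A_total = 14400 + 3288 = 17688 mm^2 = 0.017688 m^2
Weight = rho * A = 7850 * 0.017688 = 138.8508 kg/m

138.8508 kg/m


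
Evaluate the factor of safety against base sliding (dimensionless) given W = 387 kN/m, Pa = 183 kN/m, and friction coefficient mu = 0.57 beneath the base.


Resisting force = mu * W = 0.57 * 387 = 220.59 kN/m
FOS = Resisting / Driving = 220.59 / 183
= 1.2054 (dimensionless)

1.2054 (dimensionless)


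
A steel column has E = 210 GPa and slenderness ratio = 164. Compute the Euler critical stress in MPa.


sigma_cr = pi^2 * E / lambda^2
= 9.8696 * 210000.0 / 164^2
= 9.8696 * 210000.0 / 26896
= 77.0604 MPa

77.0604 MPa


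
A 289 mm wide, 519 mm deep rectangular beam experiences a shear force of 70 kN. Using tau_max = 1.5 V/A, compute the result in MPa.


A = b * h = 289 * 519 = 149991 mm^2
V = 70 kN = 70000.0 N
tau_max = 1.5 * V / A = 1.5 * 70000.0 / 149991
= 0.7 MPa

0.7 MPa


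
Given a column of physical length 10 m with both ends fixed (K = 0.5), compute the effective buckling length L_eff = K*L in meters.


L_eff = K * L
= 0.5 * 10
= 5.0 m

5.0 m


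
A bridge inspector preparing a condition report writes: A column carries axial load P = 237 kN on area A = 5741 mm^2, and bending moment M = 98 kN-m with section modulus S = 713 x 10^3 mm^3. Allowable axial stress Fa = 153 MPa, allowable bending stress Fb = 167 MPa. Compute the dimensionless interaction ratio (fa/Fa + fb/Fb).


f_a = P / A = 237000.0 / 5741 = 41.282 MPa
f_b = M / S = 98000000.0 / 713000.0 = 137.4474 MPa
Ratio = f_a / Fa + f_b / Fb
= 41.282 / 153 + 137.4474 / 167
= 1.0929 (dimensionless)

1.0929 (dimensionless)


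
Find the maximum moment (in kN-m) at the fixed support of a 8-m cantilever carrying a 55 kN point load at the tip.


For a cantilever with a point load at the free end:
M_max = P * L = 55 * 8 = 440 kN-m

440 kN-m


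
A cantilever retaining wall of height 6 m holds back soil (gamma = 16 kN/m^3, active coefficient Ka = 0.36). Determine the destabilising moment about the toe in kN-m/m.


Pa = 0.5 * Ka * gamma * H^2
= 0.5 * 0.36 * 16 * 6^2
= 103.68 kN/m
Arm = H / 3 = 6 / 3 = 2.0 m
Mo = Pa * arm = Pa * H / 3 = 103.68 * 6 / 3 = 207.36 kN-m/m

207.36 kN-m/m


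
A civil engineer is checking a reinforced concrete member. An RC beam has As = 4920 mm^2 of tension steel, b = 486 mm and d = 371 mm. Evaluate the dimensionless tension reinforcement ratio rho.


rho = As / (b * d)
= 4920 / (486 * 371)
= 4920 / 180306
= 0.027287 (dimensionless)

0.027287 (dimensionless)


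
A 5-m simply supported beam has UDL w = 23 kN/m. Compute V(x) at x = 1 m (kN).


R_A = w * L / 2 = 23 * 5 / 2 = 57.5 kN
V(x) = R_A - w * x = 57.5 - 23 * 1
= 34.5 kN

34.5 kN


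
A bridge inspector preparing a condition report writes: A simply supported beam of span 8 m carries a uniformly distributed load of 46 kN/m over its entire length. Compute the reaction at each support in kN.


Total load = w * L = 46 * 8 = 368 kN
By symmetry, each reaction R = total / 2 = 368 / 2 = 184.0 kN

184.0 kN


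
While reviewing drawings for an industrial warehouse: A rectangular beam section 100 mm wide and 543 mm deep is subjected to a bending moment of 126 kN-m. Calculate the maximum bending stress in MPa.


I = b * h^3 / 12 = 100 * 543^3 / 12 = 1334191725.0 mm^4
y = h / 2 = 543 / 2 = 271.5 mm
M = 126 kN-m = 126000000.0 N-mm
sigma = M * y / I = 126000000.0 * 271.5 / 1334191725.0
= 25.64 MPa

25.64 MPa


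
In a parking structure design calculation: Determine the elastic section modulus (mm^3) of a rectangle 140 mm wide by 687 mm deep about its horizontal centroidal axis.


S = b * h^2 / 6
= 140 * 687^2 / 6
= 140 * 471969 / 6
= 11012610.0 mm^3

11012610.0 mm^3


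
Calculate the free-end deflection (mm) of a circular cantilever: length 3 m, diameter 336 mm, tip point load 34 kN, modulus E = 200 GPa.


I = pi * d^4 / 64 = pi * 336^4 / 64 = 625643602.8 mm^4
L = 3000.0 mm, P = 34000.0 N, E = 200000.0 MPa
delta = P * L^3 / (3 * E * I)
= 34000.0 * 3000.0^3 / (3 * 200000.0 * 625643602.8)
= 2.4455 mm

2.4455 mm


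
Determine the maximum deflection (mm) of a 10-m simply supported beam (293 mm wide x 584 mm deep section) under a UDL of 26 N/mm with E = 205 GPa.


I = 293 * 584^3 / 12 = 4863231189.33 mm^4
L = 10000.0 mm, w = 26 N/mm, E = 205000.0 MPa
delta = 5 * w * L^4 / (384 * E * I)
= 5 * 26 * 10000.0^4 / (384 * 205000.0 * 4863231189.33)
= 3.3957 mm

3.3957 mm


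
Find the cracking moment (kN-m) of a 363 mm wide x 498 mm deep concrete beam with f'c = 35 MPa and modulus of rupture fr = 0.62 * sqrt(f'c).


fr = 0.62 * sqrt(35) = 0.62 * 5.9161 = 3.668 MPa
I = 363 * 498^3 / 12 = 3736056258.0 mm^4
y_t = 249.0 mm
M_cr = fr * I / y_t = 3.668 * 3736056258.0 / 249.0 N-mm
= 55.0351 kN-m

55.0351 kN-m


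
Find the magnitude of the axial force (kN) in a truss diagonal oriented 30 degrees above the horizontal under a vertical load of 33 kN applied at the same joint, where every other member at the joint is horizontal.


At the joint, only the diagonal has a vertical component, so vertical equilibrium gives:
F * sin(30) = 33
F = 33 / sin(30)
= 33 / 0.5
= 66.0 kN

66.0 kN


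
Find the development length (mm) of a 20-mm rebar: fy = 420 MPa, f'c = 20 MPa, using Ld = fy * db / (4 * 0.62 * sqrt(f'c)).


Ld = (fy * db) / (4 * 0.62 * sqrt(f'c))
= (420 * 20) / (4 * 0.62 * sqrt(20))
= 8400 / 11.0909
= 757.38 mm

757.38 mm


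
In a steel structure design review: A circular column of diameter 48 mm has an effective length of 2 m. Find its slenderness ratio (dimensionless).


Radius of gyration r = d / 4 = 48 / 4 = 12.0 mm
L_eff = 2000.0 mm
Slenderness ratio = L / r = 2000.0 / 12.0 = 166.67 (dimensionless)

166.67 (dimensionless)


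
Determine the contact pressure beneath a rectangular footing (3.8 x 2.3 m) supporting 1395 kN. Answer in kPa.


A = 3.8 * 2.3 = 8.74 m^2
q = P / A = 1395 / 8.74
= 159.611 kPa

159.611 kPa


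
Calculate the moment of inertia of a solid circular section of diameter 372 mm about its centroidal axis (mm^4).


r = d / 2 = 372 / 2 = 186.0 mm
I = pi * r^4 / 4 = pi * 186.0^4 / 4
= 940029879.65 mm^4

940029879.65 mm^4


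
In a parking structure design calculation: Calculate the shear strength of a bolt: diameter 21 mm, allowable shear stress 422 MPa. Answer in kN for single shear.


A = pi * d^2 / 4 = pi * 21^2 / 4 = 346.3606 mm^2
V = f_v * A / 1000 = 422 * 346.3606 / 1000
= 146.1642 kN

146.1642 kN


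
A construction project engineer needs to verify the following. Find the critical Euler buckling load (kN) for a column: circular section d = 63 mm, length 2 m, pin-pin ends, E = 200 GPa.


I = pi * d^4 / 64 = 773271.66 mm^4
L = 2000.0 mm
P_cr = pi^2 * E * I / L^2
= 9.8696 * 200000.0 * 773271.66 / 2000.0^2
= 381594.27 N = 381.5943 kN

381.5943 kN


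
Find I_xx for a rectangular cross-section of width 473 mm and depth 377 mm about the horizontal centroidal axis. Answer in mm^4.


I = b * h^3 / 12
= 473 * 377^3 / 12
= 473 * 53582633 / 12
= 2112048784.08 mm^4

2112048784.08 mm^4


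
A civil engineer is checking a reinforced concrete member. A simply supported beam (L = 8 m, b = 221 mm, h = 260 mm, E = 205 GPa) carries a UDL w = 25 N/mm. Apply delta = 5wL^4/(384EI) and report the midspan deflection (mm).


I = 221 * 260^3 / 12 = 323691333.33 mm^4
L = 8000.0 mm, w = 25 N/mm, E = 205000.0 MPa
delta = 5 * w * L^4 / (384 * E * I)
= 5 * 25 * 8000.0^4 / (384 * 205000.0 * 323691333.33)
= 20.0934 mm

20.0934 mm


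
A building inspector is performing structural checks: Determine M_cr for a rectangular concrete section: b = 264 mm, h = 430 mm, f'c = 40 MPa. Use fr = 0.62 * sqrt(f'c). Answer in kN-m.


fr = 0.62 * sqrt(40) = 0.62 * 6.3246 = 3.9212 MPa
I = 264 * 430^3 / 12 = 1749154000.0 mm^4
y_t = 215.0 mm
M_cr = fr * I / y_t = 3.9212 * 1749154000.0 / 215.0 N-mm
= 31.9015 kN-m

31.9015 kN-m


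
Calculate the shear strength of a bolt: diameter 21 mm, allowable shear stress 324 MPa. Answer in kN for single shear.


A = pi * d^2 / 4 = pi * 21^2 / 4 = 346.3606 mm^2
V = f_v * A / 1000 = 324 * 346.3606 / 1000
= 112.2208 kN

112.2208 kN


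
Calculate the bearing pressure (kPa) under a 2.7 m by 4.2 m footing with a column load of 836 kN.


A = 2.7 * 4.2 = 11.34 m^2
q = P / A = 836 / 11.34
= 73.7213 kPa

73.7213 kPa


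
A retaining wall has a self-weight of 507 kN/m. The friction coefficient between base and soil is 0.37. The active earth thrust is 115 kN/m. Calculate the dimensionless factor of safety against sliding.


Resisting force = mu * W = 0.37 * 507 = 187.59 kN/m
FOS = Resisting / Driving = 187.59 / 115
= 1.6312 (dimensionless)

1.6312 (dimensionless)


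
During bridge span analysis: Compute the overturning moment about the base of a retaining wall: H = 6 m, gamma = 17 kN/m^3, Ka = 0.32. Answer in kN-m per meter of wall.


Pa = 0.5 * Ka * gamma * H^2
= 0.5 * 0.32 * 17 * 6^2
= 97.92 kN/m
Arm = H / 3 = 6 / 3 = 2.0 m
Mo = Pa * arm = Pa * H / 3 = 97.92 * 6 / 3 = 195.84 kN-m/m

195.84 kN-m/m


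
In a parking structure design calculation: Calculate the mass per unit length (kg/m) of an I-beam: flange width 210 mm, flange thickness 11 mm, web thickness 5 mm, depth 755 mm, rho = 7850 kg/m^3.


A_flanges = 2 * 210 * 11 = 4620 mm^2
A_web = (755 - 2 * 11) * 5 = 3665 mm^2
A_total = 4620 + 3665 = 8285 mm^2 = 0.008285 m^2
Weight = rho * A = 7850 * 0.008285 = 65.0373 kg/m

65.0373 kg/m


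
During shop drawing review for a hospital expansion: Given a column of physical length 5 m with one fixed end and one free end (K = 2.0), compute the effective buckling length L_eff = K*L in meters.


L_eff = K * L
= 2.0 * 5
= 10.0 m

10.0 m


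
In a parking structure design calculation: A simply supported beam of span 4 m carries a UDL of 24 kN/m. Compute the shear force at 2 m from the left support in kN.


R_A = w * L / 2 = 24 * 4 / 2 = 48.0 kN
V(x) = R_A - w * x = 48.0 - 24 * 2
= 0.0 kN

0.0 kN


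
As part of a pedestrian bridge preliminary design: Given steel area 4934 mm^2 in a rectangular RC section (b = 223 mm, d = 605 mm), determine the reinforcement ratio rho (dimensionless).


rho = As / (b * d)
= 4934 / (223 * 605)
= 4934 / 134915
= 0.036571 (dimensionless)

0.036571 (dimensionless)


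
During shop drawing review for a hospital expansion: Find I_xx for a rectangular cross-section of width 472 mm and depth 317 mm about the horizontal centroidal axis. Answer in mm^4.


I = b * h^3 / 12
= 472 * 317^3 / 12
= 472 * 31855013 / 12
= 1252963844.67 mm^4

1252963844.67 mm^4


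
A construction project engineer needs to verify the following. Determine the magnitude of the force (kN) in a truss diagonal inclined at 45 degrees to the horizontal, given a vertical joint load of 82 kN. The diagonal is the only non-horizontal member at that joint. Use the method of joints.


At the joint, only the diagonal has a vertical component, so vertical equilibrium gives:
F * sin(45) = 82
F = 82 / sin(45)
= 82 / 0.707107
= 115.97 kN

115.97 kN


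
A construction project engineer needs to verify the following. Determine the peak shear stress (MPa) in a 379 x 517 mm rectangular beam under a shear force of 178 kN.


A = b * h = 379 * 517 = 195943 mm^2
V = 178 kN = 178000.0 N
tau_max = 1.5 * V / A = 1.5 * 178000.0 / 195943
= 1.3626 MPa

1.3626 MPa


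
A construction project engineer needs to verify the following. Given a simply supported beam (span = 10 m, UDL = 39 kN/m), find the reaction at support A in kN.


Total load = w * L = 39 * 10 = 390 kN
By symmetry, each reaction R = total / 2 = 390 / 2 = 195.0 kN

195.0 kN


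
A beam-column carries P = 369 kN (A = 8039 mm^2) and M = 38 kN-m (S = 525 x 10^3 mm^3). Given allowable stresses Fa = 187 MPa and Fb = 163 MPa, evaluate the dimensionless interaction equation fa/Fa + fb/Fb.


f_a = P / A = 369000.0 / 8039 = 45.9012 MPa
f_b = M / S = 38000000.0 / 525000.0 = 72.381 MPa
Ratio = f_a / Fa + f_b / Fb
= 45.9012 / 187 + 72.381 / 163
= 0.6895 (dimensionless)

0.6895 (dimensionless)


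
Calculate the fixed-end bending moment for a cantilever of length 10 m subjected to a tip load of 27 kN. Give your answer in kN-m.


For a cantilever with a point load at the free end:
M_max = P * L = 27 * 10 = 270 kN-m

270 kN-m


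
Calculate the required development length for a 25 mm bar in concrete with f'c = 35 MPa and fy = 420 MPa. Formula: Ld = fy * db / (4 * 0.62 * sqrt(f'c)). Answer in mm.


Ld = (fy * db) / (4 * 0.62 * sqrt(f'c))
= (420 * 25) / (4 * 0.62 * sqrt(35))
= 10500 / 14.6719
= 715.65 mm

715.65 mm


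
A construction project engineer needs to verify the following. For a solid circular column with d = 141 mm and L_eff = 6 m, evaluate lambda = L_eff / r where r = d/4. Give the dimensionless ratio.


Radius of gyration r = d / 4 = 141 / 4 = 35.25 mm
L_eff = 6000.0 mm
Slenderness ratio = L / r = 6000.0 / 35.25 = 170.21 (dimensionless)

170.21 (dimensionless)


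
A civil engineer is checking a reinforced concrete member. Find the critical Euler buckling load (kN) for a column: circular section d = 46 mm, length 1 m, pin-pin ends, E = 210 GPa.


I = pi * d^4 / 64 = 219786.61 mm^4
L = 1000.0 mm
P_cr = pi^2 * E * I / L^2
= 9.8696 * 210000.0 * 219786.61 / 1000.0^2
= 455533.44 N = 455.5334 kN

455.5334 kN


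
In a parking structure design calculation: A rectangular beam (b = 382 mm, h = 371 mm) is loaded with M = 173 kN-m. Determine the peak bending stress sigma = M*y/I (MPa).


I = b * h^3 / 12 = 382 * 371^3 / 12 = 1625563150.17 mm^4
y = h / 2 = 371 / 2 = 185.5 mm
M = 173 kN-m = 173000000.0 N-mm
sigma = M * y / I = 173000000.0 * 185.5 / 1625563150.17
= 19.74 MPa

19.74 MPa


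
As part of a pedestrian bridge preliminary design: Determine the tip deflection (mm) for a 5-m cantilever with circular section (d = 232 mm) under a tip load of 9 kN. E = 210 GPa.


I = pi * d^4 / 64 = pi * 232^4 / 64 = 142207282.79 mm^4
L = 5000.0 mm, P = 9000.0 N, E = 210000.0 MPa
delta = P * L^3 / (3 * E * I)
= 9000.0 * 5000.0^3 / (3 * 210000.0 * 142207282.79)
= 12.5571 mm

12.5571 mm


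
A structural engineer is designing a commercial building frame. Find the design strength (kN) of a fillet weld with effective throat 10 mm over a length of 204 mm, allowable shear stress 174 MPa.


Strength = throat * length * allowable stress
= 10 * 204 * 174 N
= 354960 N
= 354.96 kN

354.96 kN


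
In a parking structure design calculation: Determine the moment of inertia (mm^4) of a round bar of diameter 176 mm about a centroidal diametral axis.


r = d / 2 = 176 / 2 = 88.0 mm
I = pi * r^4 / 4 = pi * 88.0^4 / 4
= 47099963.43 mm^4

47099963.43 mm^4


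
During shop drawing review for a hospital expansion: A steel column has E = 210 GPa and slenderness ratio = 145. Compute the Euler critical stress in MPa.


sigma_cr = pi^2 * E / lambda^2
= 9.8696 * 210000.0 / 145^2
= 9.8696 * 210000.0 / 21025
= 98.5787 MPa

98.5787 MPa


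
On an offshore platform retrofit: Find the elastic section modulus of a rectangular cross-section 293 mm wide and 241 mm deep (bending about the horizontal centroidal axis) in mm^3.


S = b * h^2 / 6
= 293 * 241^2 / 6
= 293 * 58081 / 6
= 2836288.83 mm^3

2836288.83 mm^3


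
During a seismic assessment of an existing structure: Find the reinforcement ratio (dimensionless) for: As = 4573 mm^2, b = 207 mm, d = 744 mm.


rho = As / (b * d)
= 4573 / (207 * 744)
= 4573 / 154008
= 0.029693 (dimensionless)

0.029693 (dimensionless)


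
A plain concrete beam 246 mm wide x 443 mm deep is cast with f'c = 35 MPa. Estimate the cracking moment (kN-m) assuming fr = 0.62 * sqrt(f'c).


fr = 0.62 * sqrt(35) = 0.62 * 5.9161 = 3.668 MPa
I = 246 * 443^3 / 12 = 1782235293.5 mm^4
y_t = 221.5 mm
M_cr = fr * I / y_t = 3.668 * 1782235293.5 / 221.5 N-mm
= 29.5132 kN-m

29.5132 kN-m


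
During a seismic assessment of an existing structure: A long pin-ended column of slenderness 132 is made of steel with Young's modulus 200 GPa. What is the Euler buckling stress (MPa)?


sigma_cr = pi^2 * E / lambda^2
= 9.8696 * 200000.0 / 132^2
= 9.8696 * 200000.0 / 17424
= 113.2875 MPa

113.2875 MPa


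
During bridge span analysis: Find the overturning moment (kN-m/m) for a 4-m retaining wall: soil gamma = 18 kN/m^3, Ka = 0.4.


Pa = 0.5 * Ka * gamma * H^2
= 0.5 * 0.4 * 18 * 4^2
= 57.6 kN/m
Arm = H / 3 = 4 / 3 = 1.3333 m
Mo = Pa * arm = Pa * H / 3 = 57.6 * 4 / 3 = 76.8 kN-m/m

76.8 kN-m/m


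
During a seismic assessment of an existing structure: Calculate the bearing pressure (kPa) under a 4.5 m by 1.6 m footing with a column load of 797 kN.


A = 4.5 * 1.6 = 7.2 m^2
q = P / A = 797 / 7.2
= 110.6944 kPa

110.6944 kPa


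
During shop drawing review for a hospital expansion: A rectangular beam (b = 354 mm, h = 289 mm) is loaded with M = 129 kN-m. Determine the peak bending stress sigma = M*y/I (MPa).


I = b * h^3 / 12 = 354 * 289^3 / 12 = 712058285.5 mm^4
y = h / 2 = 289 / 2 = 144.5 mm
M = 129 kN-m = 129000000.0 N-mm
sigma = M * y / I = 129000000.0 * 144.5 / 712058285.5
= 26.18 MPa

26.18 MPa


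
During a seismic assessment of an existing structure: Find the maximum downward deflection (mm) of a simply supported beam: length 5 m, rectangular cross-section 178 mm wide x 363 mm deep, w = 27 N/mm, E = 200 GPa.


I = 178 * 363^3 / 12 = 709510180.5 mm^4
L = 5000.0 mm, w = 27 N/mm, E = 200000.0 MPa
delta = 5 * w * L^4 / (384 * E * I)
= 5 * 27 * 5000.0^4 / (384 * 200000.0 * 709510180.5)
= 1.5484 mm

1.5484 mm


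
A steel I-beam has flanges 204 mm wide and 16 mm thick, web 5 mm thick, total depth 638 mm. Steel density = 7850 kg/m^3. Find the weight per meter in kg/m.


A_flanges = 2 * 204 * 16 = 6528 mm^2
A_web = (638 - 2 * 16) * 5 = 3030 mm^2
A_total = 6528 + 3030 = 9558 mm^2 = 0.009558 m^2
Weight = rho * A = 7850 * 0.009558 = 75.0303 kg/m

75.0303 kg/m


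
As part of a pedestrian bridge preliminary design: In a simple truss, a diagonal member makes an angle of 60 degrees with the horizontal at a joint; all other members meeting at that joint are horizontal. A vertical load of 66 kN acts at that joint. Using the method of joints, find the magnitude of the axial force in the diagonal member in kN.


At the joint, only the diagonal has a vertical component, so vertical equilibrium gives:
F * sin(60) = 66
F = 66 / sin(60)
= 66 / 0.866025
= 76.21 kN

76.21 kN
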